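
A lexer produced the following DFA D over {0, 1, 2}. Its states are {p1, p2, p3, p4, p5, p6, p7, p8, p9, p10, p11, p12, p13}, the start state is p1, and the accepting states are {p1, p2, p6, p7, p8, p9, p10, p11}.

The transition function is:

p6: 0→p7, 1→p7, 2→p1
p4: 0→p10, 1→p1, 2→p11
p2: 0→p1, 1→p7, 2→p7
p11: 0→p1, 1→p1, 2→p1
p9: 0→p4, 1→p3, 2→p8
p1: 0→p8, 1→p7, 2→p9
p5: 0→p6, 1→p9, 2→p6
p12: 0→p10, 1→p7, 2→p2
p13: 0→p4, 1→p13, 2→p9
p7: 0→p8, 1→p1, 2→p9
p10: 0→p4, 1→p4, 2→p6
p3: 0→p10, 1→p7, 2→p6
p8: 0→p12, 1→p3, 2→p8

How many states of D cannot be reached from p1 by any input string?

2

BFS from p1 reaches {p1, p2, p3, p4, p6, p7, p8, p9, p10, p11, p12}; the 2 state(s) p5, p13 are never visited.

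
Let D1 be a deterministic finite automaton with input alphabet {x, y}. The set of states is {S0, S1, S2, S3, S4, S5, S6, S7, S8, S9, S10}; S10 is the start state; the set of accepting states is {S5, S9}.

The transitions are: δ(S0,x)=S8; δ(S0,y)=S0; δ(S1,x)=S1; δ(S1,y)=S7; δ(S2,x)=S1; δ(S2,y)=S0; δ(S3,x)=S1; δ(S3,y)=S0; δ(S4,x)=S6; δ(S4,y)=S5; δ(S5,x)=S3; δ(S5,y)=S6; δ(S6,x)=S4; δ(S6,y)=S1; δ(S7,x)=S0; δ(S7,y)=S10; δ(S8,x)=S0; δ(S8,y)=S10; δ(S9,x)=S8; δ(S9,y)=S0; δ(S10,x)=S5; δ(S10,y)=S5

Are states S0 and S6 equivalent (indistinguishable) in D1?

First remove the unreachable states {S2,S9}; 9 states remain.
P0 = {S5} | {S0,S1,S3,S4,S6,S7,S8,S10}.
On input x, block {S0,S1,S3,S4,S6,S7,S8,S10} splits into {S0,S1,S3,S4,S6,S7,S8} and {S10}.
On input y, block {S0,S1,S3,S4,S6,S7,S8} splits into {S0,S1,S3,S6} and {S7,S8} and {S4}.
On input x, block {S0,S1,S3,S6} splits into {S1,S3} and {S0} and {S6}.
On input y, block {S1,S3} splits into {S1} and {S3}.
The partition is now stable with 8 blocks: {S5} | {S1} | {S10} | {S7,S8} | {S4} | {S0} | {S6} | {S3}.
S0 and S6 end up in different blocks, so they are distinguishable. For instance, the string 'xy' is accepted from only S6.

No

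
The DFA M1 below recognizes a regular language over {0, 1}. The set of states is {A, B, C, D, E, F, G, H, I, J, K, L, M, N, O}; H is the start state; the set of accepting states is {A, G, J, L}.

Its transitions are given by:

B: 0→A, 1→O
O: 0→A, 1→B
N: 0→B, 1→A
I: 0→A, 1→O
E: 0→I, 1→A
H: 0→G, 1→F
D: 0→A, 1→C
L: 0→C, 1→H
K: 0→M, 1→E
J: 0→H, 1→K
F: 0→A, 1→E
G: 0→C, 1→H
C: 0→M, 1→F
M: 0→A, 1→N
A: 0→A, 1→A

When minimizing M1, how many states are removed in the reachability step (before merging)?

4

Starting at H and following transitions, the reachable set is {A, B, C, E, F, G, H, I, M, N, O}. That leaves D, J, K, L unreachable — 4 in total.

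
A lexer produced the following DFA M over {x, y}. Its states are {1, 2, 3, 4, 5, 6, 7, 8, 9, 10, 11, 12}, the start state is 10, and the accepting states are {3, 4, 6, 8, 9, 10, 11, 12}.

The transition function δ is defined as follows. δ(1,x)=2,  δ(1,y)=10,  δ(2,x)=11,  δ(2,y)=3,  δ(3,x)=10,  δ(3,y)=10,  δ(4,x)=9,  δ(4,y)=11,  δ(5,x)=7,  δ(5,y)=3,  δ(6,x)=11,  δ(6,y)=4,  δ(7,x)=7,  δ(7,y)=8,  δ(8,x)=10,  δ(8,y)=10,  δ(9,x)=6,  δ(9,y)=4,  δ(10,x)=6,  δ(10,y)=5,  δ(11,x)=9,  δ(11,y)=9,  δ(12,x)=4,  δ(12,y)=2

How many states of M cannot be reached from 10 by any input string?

No path from 10 leads to 1, 2, 12; the other 9 states are all reachable.

3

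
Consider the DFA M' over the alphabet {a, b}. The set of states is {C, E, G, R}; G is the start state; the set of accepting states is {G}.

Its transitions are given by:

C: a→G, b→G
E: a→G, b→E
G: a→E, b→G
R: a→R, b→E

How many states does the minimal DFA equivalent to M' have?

2

First remove the unreachable states {C,R}; 2 states remain.
P0 = {G} | {E}.
The partition is now stable with 2 blocks: {G} | {E}.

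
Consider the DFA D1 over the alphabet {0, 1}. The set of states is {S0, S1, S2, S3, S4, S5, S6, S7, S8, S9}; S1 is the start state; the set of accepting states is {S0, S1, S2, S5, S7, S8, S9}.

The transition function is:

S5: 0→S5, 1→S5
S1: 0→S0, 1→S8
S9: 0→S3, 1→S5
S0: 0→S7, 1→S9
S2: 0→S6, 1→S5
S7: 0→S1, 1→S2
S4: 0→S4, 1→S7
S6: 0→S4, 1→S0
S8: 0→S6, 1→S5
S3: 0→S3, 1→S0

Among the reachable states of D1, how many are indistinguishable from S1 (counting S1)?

Every state is reachable, so we keep all 10.
Start with accepting vs non-accepting: {S0,S1,S2,S5,S7,S8,S9} | {S3,S4,S6}.
On input 0, block {S0,S1,S2,S5,S7,S8,S9} splits into {S0,S1,S5,S7} and {S2,S8,S9}.
Split {S0,S1,S5,S7} by δ(·,1) → {S0,S1,S7} and {S5}.
Stable partition: {S0,S1,S7} | {S3,S4,S6} | {S2,S8,S9} | {S5} — 4 equivalence classes.
State S1 belongs to the block {S0,S1,S7}, which has 3 states.

3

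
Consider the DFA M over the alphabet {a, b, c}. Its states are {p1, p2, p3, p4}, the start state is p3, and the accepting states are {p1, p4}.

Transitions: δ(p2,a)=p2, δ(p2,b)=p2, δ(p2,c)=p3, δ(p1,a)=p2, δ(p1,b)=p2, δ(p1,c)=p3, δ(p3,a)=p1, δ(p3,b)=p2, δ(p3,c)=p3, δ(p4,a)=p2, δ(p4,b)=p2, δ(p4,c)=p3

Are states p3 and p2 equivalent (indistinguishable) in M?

No

First remove the unreachable states {p4}; 3 states remain.
Initial partition by acceptance: {p1} | {p2,p3}.
Refine {p2,p3} on symbol a: members go to different blocks, giving {p2} and {p3}.
Stable partition: {p1} | {p2} | {p3} — 3 equivalence classes.
p3 and p2 end up in different blocks, so they are distinguishable. For instance, the string 'a' is accepted from only p3.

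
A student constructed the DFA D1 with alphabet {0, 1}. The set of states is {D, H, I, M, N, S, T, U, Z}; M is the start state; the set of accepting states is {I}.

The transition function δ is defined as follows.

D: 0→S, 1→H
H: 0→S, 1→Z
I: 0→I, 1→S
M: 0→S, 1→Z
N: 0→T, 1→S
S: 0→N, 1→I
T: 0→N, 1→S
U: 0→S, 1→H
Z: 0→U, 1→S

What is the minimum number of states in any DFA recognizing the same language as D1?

6

Reachable states from the start: {H,I,M,N,S,T,U,Z}. Unreachable: {D} — drop them.
P0 = {I} | {H,M,N,S,T,U,Z}.
Refine {H,M,N,S,T,U,Z} on symbol 1: members go to different blocks, giving {H,M,N,T,U,Z} and {S}.
Refine {H,M,N,T,U,Z} on symbol 0: members go to different blocks, giving {H,M,U} and {N,T,Z}.
On input 1, block {H,M,U} splits into {H,M} and {U}.
Refine {N,T,Z} on symbol 0: members go to different blocks, giving {N,T} and {Z}.
Stable partition: {I} | {H,M} | {S} | {N,T} | {U} | {Z} — 6 equivalence classes.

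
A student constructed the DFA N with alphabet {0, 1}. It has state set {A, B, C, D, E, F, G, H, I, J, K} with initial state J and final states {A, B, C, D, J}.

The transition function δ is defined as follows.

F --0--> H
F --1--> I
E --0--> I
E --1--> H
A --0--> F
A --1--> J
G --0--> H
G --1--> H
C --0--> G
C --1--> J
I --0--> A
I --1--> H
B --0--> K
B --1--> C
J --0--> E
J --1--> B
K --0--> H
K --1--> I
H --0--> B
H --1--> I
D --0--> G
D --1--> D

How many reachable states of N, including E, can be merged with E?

States {D} cannot be reached from the start state, so discard them.
Start with accepting vs non-accepting: {A,B,C,J} | {E,F,G,H,I,K}.
On input 0, block {E,F,G,H,I,K} splits into {E,F,G,K} and {H,I}.
No further refinement is possible. Final partition (3 blocks): {A,B,C,J} | {E,F,G,K} | {H,I}.
The equivalence class containing E is {E,F,G,K}, of size 4.

4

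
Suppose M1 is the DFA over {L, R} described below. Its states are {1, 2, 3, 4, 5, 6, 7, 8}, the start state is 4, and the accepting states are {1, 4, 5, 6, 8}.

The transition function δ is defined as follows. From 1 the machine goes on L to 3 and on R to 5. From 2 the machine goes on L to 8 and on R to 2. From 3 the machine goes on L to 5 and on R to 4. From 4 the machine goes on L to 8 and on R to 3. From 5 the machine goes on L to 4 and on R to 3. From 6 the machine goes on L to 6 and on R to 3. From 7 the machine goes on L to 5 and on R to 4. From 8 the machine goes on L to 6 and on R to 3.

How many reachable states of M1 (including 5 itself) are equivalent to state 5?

Reachable states from the start: {3,4,5,6,8}. Unreachable: {1,2,7} — drop them.
Start with accepting vs non-accepting: {4,5,6,8} | {3}.
The partition is now stable with 2 blocks: {4,5,6,8} | {3}.
State 5 belongs to the block {4,5,6,8}, which has 4 states.

4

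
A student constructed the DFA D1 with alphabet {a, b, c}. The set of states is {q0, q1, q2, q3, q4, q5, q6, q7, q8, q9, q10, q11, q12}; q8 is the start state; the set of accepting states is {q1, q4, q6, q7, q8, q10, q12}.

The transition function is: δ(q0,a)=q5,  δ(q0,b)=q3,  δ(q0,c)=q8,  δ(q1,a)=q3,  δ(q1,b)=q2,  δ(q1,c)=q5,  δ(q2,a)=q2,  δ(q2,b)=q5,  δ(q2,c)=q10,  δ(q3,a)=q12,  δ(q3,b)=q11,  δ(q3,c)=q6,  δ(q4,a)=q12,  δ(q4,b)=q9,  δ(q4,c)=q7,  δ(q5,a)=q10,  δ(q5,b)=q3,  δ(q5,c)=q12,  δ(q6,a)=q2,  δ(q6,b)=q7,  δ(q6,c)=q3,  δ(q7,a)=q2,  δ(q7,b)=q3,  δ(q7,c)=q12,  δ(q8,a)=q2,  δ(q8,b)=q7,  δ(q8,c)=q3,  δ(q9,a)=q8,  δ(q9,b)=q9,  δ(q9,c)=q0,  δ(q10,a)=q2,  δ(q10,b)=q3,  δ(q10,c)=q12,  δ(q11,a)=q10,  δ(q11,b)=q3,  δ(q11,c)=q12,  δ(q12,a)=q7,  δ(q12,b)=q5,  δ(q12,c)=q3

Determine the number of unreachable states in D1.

No path from q8 leads to q0, q1, q4, q9; the other 9 states are all reachable.

4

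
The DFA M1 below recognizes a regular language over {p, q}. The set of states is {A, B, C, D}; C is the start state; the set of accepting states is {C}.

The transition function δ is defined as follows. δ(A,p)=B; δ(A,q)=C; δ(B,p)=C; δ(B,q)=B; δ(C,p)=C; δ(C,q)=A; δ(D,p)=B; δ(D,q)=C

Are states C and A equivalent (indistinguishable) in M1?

Reachable states from the start: {A,B,C}. Unreachable: {D} — drop them.
P0 = {C} | {A,B}.
On input p, block {A,B} splits into {A} and {B}.
No further refinement is possible. Final partition (3 blocks): {C} | {A} | {B}.
C and A end up in different blocks, so they are distinguishable. For instance, the string 'ε' is accepted from only C.

No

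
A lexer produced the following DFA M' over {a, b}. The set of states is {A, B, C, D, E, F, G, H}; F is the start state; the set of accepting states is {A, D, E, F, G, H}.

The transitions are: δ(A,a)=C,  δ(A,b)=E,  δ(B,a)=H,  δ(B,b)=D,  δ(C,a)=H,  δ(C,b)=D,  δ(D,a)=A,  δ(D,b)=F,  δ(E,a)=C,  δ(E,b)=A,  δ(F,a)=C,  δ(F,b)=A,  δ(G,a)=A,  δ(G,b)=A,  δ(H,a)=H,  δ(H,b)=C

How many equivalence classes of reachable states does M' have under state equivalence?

Reachable states from the start: {A,C,D,E,F,H}. Unreachable: {B,G} — drop them.
Start with accepting vs non-accepting: {A,D,E,F,H} | {C}.
Refine {A,D,E,F,H} on symbol a: members go to different blocks, giving {A,E,F} and {D,H}.
Refine {D,H} on symbol a: members go to different blocks, giving {D} and {H}.
Stable partition: {A,E,F} | {C} | {D} | {H} — 4 equivalence classes.

4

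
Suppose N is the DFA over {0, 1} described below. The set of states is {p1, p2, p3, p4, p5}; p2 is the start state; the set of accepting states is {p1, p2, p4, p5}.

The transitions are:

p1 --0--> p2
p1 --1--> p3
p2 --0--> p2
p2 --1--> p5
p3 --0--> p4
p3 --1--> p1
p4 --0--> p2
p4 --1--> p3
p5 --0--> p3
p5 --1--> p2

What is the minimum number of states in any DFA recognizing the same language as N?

Every state is reachable, so we keep all 5.
Initial partition by acceptance: {p1,p2,p4,p5} | {p3}.
On input 0, block {p1,p2,p4,p5} splits into {p1,p2,p4} and {p5}.
On input 1, block {p1,p2,p4} splits into {p1,p4} and {p2}.
No further refinement is possible. Final partition (4 blocks): {p1,p4} | {p3} | {p5} | {p2}.

4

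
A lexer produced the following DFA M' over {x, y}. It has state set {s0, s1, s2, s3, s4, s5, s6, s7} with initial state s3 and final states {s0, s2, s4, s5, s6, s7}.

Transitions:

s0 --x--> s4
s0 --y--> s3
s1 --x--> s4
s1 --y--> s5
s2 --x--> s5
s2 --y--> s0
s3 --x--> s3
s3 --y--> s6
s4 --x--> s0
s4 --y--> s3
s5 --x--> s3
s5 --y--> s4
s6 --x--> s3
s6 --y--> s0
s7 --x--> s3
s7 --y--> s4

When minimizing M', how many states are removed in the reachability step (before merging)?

4

No path from s3 leads to s1, s2, s5, s7; the other 4 states are all reachable.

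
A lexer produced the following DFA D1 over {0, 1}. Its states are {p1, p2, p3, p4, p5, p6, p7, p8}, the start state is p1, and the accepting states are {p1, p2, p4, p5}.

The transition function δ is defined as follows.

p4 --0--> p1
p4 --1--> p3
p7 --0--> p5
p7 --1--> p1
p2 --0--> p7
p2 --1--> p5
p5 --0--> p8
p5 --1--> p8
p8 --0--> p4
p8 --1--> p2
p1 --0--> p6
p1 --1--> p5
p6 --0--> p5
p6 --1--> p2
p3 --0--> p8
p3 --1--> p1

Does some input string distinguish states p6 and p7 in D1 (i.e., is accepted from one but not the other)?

No

All states are reachable from the start state.
Initial partition by acceptance: {p1,p2,p4,p5} | {p3,p6,p7,p8}.
Split {p1,p2,p4,p5} by δ(·,0) → {p1,p2,p5} and {p4}.
Split {p1,p2,p5} by δ(·,1) → {p1,p2} and {p5}.
Refine {p3,p6,p7,p8} on symbol 0: members go to different blocks, giving {p6,p7} and {p3} and {p8}.
No further refinement is possible. Final partition (6 blocks): {p1,p2} | {p6,p7} | {p4} | {p5} | {p3} | {p8}.
p6 and p7 lie in the same block of the stable partition, so they are equivalent — no string distinguishes them.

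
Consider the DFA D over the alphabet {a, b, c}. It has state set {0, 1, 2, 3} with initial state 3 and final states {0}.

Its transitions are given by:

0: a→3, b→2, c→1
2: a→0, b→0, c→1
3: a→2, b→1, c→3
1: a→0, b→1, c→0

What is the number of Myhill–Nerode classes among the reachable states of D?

Every state is reachable, so we keep all 4.
Initial partition by acceptance: {0} | {1,2,3}.
On input a, block {1,2,3} splits into {1,2} and {3}.
On input b, block {1,2} splits into {1} and {2}.
No further refinement is possible. Final partition (4 blocks): {0} | {1} | {3} | {2}.

4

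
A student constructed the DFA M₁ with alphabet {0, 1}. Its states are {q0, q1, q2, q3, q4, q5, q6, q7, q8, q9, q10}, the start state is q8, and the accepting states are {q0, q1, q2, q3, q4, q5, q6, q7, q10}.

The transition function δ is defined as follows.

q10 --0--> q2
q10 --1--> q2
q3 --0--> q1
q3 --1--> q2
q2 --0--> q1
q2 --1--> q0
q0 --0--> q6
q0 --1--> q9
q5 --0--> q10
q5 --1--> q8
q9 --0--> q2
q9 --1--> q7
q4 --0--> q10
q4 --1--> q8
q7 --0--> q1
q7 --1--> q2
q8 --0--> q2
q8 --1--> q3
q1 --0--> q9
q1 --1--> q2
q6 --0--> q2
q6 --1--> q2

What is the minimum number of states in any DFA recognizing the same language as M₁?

Reachable states from the start: {q0,q1,q2,q3,q6,q7,q8,q9}. Unreachable: {q4,q5,q10} — drop them.
Start with accepting vs non-accepting: {q0,q1,q2,q3,q6,q7} | {q8,q9}.
On input 0, block {q0,q1,q2,q3,q6,q7} splits into {q0,q2,q3,q6,q7} and {q1}.
On input 0, block {q0,q2,q3,q6,q7} splits into {q2,q3,q7} and {q0,q6}.
Split {q2,q3,q7} by δ(·,1) → {q3,q7} and {q2}.
Refine {q0,q6} on symbol 0: members go to different blocks, giving {q0} and {q6}.
Stable partition: {q3,q7} | {q8,q9} | {q1} | {q0} | {q2} | {q6} — 6 equivalence classes.

6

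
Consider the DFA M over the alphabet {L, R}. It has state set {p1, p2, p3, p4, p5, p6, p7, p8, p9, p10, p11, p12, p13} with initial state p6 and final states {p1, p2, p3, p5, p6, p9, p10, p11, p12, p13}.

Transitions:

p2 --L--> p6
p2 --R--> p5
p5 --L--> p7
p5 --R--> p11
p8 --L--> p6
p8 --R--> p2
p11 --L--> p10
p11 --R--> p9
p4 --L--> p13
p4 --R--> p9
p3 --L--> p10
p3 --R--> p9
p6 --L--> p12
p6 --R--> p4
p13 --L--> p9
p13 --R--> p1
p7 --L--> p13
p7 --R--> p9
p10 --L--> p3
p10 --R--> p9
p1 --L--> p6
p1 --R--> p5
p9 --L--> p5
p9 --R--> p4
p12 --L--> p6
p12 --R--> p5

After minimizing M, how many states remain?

7

First remove the unreachable states {p2,p8}; 11 states remain.
Initial partition by acceptance: {p1,p3,p5,p6,p9,p10,p11,p12,p13} | {p4,p7}.
On input L, block {p1,p3,p5,p6,p9,p10,p11,p12,p13} splits into {p1,p3,p6,p9,p10,p11,p12,p13} and {p5}.
Refine {p1,p3,p6,p9,p10,p11,p12,p13} on symbol L: members go to different blocks, giving {p1,p3,p6,p10,p11,p12,p13} and {p9}.
On input L, block {p1,p3,p6,p10,p11,p12,p13} splits into {p1,p3,p6,p10,p11,p12} and {p13}.
Split {p1,p3,p6,p10,p11,p12} by δ(·,R) → {p3,p10,p11} and {p1,p12} and {p6}.
No further refinement is possible. Final partition (7 blocks): {p3,p10,p11} | {p4,p7} | {p5} | {p9} | {p13} | {p1,p12} | {p6}.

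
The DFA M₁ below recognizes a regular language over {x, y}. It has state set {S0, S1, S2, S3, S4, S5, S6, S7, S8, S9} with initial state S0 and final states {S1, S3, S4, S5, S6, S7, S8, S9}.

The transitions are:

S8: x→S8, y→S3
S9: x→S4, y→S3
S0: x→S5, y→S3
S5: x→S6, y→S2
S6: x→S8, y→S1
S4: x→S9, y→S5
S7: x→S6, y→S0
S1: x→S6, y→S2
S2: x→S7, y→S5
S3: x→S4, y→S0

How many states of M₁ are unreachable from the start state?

0

A breadth-first search from the start state visits every state.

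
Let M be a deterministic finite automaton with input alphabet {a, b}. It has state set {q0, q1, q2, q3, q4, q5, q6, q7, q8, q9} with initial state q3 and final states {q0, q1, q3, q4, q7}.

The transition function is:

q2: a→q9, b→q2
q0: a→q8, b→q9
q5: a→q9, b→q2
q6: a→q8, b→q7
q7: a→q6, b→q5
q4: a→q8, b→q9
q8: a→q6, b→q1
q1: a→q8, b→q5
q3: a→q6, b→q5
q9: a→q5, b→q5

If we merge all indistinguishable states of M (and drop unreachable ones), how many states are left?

Reachable states from the start: {q1,q2,q3,q5,q6,q7,q8,q9}. Unreachable: {q0,q4} — drop them.
Initial partition by acceptance: {q1,q3,q7} | {q2,q5,q6,q8,q9}.
Refine {q2,q5,q6,q8,q9} on symbol b: members go to different blocks, giving {q2,q5,q9} and {q6,q8}.
Stable partition: {q1,q3,q7} | {q2,q5,q9} | {q6,q8} — 3 equivalence classes.

3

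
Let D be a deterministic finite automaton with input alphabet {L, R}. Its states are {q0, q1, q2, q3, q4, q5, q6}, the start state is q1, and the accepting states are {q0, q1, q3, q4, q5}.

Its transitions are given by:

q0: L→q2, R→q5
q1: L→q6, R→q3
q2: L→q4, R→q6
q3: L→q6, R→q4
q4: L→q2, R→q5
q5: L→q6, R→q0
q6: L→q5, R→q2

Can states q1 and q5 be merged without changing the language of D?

P0 = {q0,q1,q3,q4,q5} | {q2,q6}.
No further refinement is possible. Final partition (2 blocks): {q0,q1,q3,q4,q5} | {q2,q6}.
q1 and q5 lie in the same block of the stable partition, so they are equivalent — no string distinguishes them.

Yes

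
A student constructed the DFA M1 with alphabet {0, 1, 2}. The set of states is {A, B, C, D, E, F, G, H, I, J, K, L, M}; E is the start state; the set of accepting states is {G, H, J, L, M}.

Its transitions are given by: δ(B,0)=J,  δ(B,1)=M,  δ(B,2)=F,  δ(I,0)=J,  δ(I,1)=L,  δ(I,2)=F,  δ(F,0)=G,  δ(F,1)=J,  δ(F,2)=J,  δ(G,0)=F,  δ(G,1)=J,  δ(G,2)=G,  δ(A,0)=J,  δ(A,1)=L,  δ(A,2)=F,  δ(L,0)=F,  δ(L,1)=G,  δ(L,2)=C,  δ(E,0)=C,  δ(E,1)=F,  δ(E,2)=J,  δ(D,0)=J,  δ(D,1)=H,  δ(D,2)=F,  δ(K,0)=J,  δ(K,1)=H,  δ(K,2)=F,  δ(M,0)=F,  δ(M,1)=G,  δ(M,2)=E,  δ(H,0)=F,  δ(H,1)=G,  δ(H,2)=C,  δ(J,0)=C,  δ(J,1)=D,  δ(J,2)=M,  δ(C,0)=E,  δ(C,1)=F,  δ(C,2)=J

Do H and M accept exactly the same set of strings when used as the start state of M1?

Reachable states from the start: {C,D,E,F,G,H,J,M}. Unreachable: {A,B,I,K,L} — drop them.
P0 = {G,H,J,M} | {C,D,E,F}.
Split {G,H,J,M} by δ(·,1) → {G,H,M} and {J}.
On input 1, block {G,H,M} splits into {H,M} and {G}.
Split {C,D,E,F} by δ(·,0) → {C,E} and {D} and {F}.
No further refinement is possible. Final partition (6 blocks): {H,M} | {C,E} | {J} | {G} | {D} | {F}.
H and M lie in the same block of the stable partition, so they are equivalent — no string distinguishes them.

Yes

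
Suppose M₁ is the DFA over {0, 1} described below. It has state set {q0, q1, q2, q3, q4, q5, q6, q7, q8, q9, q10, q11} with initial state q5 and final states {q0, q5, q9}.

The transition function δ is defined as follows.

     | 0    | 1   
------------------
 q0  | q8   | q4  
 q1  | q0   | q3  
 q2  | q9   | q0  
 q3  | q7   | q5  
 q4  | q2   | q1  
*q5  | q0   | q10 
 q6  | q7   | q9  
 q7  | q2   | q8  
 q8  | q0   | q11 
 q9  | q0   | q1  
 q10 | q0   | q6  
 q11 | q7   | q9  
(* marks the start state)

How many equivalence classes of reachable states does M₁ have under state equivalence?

6

All states are reachable from the start state.
Initial partition by acceptance: {q0,q5,q9} | {q1,q2,q3,q4,q6,q7,q8,q10,q11}.
On input 0, block {q0,q5,q9} splits into {q5,q9} and {q0}.
Split {q1,q2,q3,q4,q6,q7,q8,q10,q11} by δ(·,0) → {q3,q4,q6,q7,q11} and {q1,q8,q10} and {q2}.
Split {q3,q4,q6,q7,q11} by δ(·,0) → {q3,q6,q11} and {q4,q7}.
The partition is now stable with 6 blocks: {q5,q9} | {q3,q6,q11} | {q0} | {q1,q8,q10} | {q2} | {q4,q7}.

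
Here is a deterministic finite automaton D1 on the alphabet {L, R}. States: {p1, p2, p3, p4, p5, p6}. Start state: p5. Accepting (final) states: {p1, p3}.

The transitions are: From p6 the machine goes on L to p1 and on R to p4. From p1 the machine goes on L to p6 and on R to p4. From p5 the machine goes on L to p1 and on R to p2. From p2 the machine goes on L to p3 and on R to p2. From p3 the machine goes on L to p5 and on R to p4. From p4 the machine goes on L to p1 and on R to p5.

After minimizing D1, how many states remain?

All states are reachable from the start state.
Initial partition by acceptance: {p1,p3} | {p2,p4,p5,p6}.
Stable partition: {p1,p3} | {p2,p4,p5,p6} — 2 equivalence classes.

2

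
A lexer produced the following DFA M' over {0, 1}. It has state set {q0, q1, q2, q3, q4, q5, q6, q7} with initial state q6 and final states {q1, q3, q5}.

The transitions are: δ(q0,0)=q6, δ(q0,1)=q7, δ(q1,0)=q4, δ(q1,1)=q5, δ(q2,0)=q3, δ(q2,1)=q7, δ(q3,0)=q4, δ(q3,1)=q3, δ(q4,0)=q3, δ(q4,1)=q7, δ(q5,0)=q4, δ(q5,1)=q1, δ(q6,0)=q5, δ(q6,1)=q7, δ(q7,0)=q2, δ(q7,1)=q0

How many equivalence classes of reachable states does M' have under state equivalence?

Every state is reachable, so we keep all 8.
P0 = {q1,q3,q5} | {q0,q2,q4,q6,q7}.
Refine {q0,q2,q4,q6,q7} on symbol 0: members go to different blocks, giving {q2,q4,q6} and {q0,q7}.
No further refinement is possible. Final partition (3 blocks): {q1,q3,q5} | {q2,q4,q6} | {q0,q7}.

3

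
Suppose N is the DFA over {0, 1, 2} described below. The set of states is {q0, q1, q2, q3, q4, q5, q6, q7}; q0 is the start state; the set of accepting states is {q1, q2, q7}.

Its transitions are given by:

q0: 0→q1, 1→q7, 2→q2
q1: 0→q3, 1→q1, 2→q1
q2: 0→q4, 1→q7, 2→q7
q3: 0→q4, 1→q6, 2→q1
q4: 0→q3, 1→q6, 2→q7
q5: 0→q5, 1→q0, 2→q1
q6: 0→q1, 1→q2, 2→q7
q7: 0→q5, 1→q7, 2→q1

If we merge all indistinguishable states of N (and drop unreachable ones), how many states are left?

Initial partition by acceptance: {q1,q2,q7} | {q0,q3,q4,q5,q6}.
Split {q0,q3,q4,q5,q6} by δ(·,0) → {q3,q4,q5} and {q0,q6}.
Stable partition: {q1,q2,q7} | {q3,q4,q5} | {q0,q6} — 3 equivalence classes.

3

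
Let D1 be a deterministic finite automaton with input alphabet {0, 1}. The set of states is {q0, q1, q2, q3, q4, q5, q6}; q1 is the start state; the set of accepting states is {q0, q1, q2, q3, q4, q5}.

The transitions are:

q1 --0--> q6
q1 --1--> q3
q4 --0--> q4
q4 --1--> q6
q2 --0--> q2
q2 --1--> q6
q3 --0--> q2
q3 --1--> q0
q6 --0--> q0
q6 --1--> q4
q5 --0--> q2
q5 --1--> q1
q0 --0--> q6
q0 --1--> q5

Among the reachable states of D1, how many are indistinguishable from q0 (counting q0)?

Every state is reachable, so we keep all 7.
P0 = {q0,q1,q2,q3,q4,q5} | {q6}.
On input 0, block {q0,q1,q2,q3,q4,q5} splits into {q2,q3,q4,q5} and {q0,q1}.
On input 1, block {q2,q3,q4,q5} splits into {q2,q4} and {q3,q5}.
No further refinement is possible. Final partition (4 blocks): {q2,q4} | {q6} | {q0,q1} | {q3,q5}.
The equivalence class containing q0 is {q0,q1}, of size 2.

2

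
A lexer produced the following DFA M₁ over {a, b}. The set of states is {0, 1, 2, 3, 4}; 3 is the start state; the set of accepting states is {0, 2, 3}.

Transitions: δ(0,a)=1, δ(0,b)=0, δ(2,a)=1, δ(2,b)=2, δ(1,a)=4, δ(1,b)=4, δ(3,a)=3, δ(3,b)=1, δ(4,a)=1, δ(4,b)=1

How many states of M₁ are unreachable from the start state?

2

Starting at 3 and following transitions, the reachable set is {1, 3, 4}. That leaves 0, 2 unreachable — 2 in total.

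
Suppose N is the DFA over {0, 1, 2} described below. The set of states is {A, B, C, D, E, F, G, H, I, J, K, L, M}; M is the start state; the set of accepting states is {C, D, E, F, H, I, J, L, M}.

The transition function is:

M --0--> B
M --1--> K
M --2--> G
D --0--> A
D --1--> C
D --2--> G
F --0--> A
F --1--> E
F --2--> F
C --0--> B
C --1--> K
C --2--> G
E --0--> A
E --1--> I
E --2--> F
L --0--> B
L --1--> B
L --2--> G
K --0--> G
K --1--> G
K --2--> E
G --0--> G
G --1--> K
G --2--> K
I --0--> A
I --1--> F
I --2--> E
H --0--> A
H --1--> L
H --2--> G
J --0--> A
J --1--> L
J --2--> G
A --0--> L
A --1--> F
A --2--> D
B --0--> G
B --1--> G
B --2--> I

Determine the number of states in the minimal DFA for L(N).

Reachable states from the start: {A,B,C,D,E,F,G,I,K,L,M}. Unreachable: {H,J} — drop them.
Start with accepting vs non-accepting: {C,D,E,F,I,L,M} | {A,B,G,K}.
Split {C,D,E,F,I,L,M} by δ(·,1) → {D,E,F,I} and {C,L,M}.
On input 1, block {D,E,F,I} splits into {E,F,I} and {D}.
On input 0, block {A,B,G,K} splits into {B,G,K} and {A}.
Refine {B,G,K} on symbol 2: members go to different blocks, giving {B,K} and {G}.
No further refinement is possible. Final partition (6 blocks): {E,F,I} | {B,K} | {C,L,M} | {D} | {A} | {G}.

6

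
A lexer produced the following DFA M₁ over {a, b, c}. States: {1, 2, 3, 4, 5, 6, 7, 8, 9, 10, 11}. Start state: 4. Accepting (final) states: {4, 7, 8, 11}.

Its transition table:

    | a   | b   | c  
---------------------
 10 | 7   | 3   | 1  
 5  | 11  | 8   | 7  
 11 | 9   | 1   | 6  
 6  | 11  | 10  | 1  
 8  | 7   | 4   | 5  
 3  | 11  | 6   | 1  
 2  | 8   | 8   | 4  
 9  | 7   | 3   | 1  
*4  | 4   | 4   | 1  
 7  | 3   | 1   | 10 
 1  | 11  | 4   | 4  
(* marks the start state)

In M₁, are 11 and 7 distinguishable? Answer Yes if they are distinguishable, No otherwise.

States {2,5,8} cannot be reached from the start state, so discard them.
Initial partition by acceptance: {4,7,11} | {1,3,6,9,10}.
Split {4,7,11} by δ(·,a) → {7,11} and {4}.
Refine {1,3,6,9,10} on symbol b: members go to different blocks, giving {3,6,9,10} and {1}.
The partition is now stable with 4 blocks: {7,11} | {3,6,9,10} | {4} | {1}.
11 and 7 lie in the same block of the stable partition, so they are equivalent — no string distinguishes them.

No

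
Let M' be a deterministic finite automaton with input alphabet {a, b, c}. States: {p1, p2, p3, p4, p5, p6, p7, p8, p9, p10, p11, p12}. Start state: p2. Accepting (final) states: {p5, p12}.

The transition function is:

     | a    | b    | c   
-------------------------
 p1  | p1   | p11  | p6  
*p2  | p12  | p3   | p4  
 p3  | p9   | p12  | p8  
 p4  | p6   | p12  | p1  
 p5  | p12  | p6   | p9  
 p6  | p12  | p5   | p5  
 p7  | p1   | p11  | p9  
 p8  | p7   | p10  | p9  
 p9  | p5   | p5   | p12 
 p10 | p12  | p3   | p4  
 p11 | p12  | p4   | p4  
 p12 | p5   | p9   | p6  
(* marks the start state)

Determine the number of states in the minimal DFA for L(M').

5

Initial partition by acceptance: {p5,p12} | {p1,p2,p3,p4,p6,p7,p8,p9,p10,p11}.
Split {p1,p2,p3,p4,p6,p7,p8,p9,p10,p11} by δ(·,a) → {p1,p3,p4,p7,p8} and {p2,p6,p9,p10,p11}.
On input a, block {p1,p3,p4,p7,p8} splits into {p1,p7,p8} and {p3,p4}.
Split {p2,p6,p9,p10,p11} by δ(·,b) → {p2,p10,p11} and {p6,p9}.
The partition is now stable with 5 blocks: {p5,p12} | {p1,p7,p8} | {p2,p10,p11} | {p3,p4} | {p6,p9}.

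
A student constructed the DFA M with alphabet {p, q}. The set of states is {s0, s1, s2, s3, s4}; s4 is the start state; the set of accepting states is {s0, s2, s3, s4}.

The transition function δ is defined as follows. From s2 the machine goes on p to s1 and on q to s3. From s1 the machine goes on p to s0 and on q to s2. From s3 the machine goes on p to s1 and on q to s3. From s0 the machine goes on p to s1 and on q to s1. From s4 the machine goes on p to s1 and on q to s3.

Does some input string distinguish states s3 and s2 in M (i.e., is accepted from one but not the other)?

No

Initial partition by acceptance: {s0,s2,s3,s4} | {s1}.
Split {s0,s2,s3,s4} by δ(·,q) → {s2,s3,s4} and {s0}.
Stable partition: {s2,s3,s4} | {s1} | {s0} — 3 equivalence classes.
s3 and s2 lie in the same block of the stable partition, so they are equivalent — no string distinguishes them.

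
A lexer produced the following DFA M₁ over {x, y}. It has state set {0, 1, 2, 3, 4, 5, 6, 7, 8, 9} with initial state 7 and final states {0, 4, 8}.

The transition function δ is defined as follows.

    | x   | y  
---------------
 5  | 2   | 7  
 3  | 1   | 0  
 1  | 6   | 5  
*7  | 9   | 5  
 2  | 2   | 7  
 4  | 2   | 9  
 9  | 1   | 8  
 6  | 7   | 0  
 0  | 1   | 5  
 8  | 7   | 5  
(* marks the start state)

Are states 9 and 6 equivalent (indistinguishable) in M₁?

States {3,4} cannot be reached from the start state, so discard them.
Start with accepting vs non-accepting: {0,8} | {1,2,5,6,7,9}.
Refine {1,2,5,6,7,9} on symbol y: members go to different blocks, giving {1,2,5,7} and {6,9}.
On input x, block {1,2,5,7} splits into {1,7} and {2,5}.
No further refinement is possible. Final partition (4 blocks): {0,8} | {1,7} | {6,9} | {2,5}.
9 and 6 lie in the same block of the stable partition, so they are equivalent — no string distinguishes them.

Yes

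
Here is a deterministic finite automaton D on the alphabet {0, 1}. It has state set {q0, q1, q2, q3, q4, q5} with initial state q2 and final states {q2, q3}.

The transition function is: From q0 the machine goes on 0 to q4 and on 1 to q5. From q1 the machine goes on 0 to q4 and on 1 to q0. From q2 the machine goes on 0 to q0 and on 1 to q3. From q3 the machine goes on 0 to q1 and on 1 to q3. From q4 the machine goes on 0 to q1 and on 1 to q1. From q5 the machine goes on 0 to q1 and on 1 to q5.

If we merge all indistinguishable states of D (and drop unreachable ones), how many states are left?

2

Every state is reachable, so we keep all 6.
Initial partition by acceptance: {q2,q3} | {q0,q1,q4,q5}.
Stable partition: {q2,q3} | {q0,q1,q4,q5} — 2 equivalence classes.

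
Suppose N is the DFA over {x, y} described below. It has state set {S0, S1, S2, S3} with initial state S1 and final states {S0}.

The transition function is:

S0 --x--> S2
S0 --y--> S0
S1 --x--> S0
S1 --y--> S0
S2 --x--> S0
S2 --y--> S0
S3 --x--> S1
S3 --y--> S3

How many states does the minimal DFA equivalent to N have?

Reachable states from the start: {S0,S1,S2}. Unreachable: {S3} — drop them.
Initial partition by acceptance: {S0} | {S1,S2}.
Stable partition: {S0} | {S1,S2} — 2 equivalence classes.

2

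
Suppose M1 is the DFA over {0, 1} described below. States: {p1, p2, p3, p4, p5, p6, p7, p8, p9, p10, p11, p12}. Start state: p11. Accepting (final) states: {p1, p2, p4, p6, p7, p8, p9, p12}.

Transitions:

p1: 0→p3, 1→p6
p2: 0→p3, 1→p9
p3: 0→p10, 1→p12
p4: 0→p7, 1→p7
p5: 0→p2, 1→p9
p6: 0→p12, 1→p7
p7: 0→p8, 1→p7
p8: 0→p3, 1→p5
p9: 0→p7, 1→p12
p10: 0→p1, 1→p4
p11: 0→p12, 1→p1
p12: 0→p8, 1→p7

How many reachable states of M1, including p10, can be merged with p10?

2

Start with accepting vs non-accepting: {p1,p2,p4,p6,p7,p8,p9,p12} | {p3,p5,p10,p11}.
On input 0, block {p1,p2,p4,p6,p7,p8,p9,p12} splits into {p4,p6,p7,p9,p12} and {p1,p2,p8}.
Split {p4,p6,p7,p9,p12} by δ(·,0) → {p4,p6,p9} and {p7,p12}.
Refine {p3,p5,p10,p11} on symbol 0: members go to different blocks, giving {p5,p10} and {p3} and {p11}.
Split {p1,p2,p8} by δ(·,1) → {p1,p2} and {p8}.
The partition is now stable with 7 blocks: {p4,p6,p9} | {p5,p10} | {p1,p2} | {p7,p12} | {p3} | {p11} | {p8}.
State p10 belongs to the block {p5,p10}, which has 2 states.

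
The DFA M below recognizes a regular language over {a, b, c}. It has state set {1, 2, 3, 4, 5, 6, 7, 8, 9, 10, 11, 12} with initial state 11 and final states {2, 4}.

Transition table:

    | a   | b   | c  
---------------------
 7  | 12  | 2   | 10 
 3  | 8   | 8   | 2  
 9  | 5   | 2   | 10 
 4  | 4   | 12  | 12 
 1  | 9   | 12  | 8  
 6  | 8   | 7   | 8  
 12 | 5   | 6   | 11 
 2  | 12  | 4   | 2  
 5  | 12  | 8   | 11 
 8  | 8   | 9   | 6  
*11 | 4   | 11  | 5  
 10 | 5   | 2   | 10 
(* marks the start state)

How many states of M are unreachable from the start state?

2

BFS from 11 reaches {2, 4, 5, 6, 7, 8, 9, 10, 11, 12}; the 2 state(s) 1, 3 are never visited.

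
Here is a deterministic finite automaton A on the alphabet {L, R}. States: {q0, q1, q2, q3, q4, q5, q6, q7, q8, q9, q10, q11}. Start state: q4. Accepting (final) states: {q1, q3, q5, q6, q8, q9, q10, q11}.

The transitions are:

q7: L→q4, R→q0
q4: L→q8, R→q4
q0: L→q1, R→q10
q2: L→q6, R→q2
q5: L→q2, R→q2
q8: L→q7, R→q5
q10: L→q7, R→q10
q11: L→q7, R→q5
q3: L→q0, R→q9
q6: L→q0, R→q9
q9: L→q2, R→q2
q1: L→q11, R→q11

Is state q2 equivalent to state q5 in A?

First remove the unreachable states {q3}; 11 states remain.
Start with accepting vs non-accepting: {q1,q5,q6,q8,q9,q10,q11} | {q0,q2,q4,q7}.
Refine {q1,q5,q6,q8,q9,q10,q11} on symbol L: members go to different blocks, giving {q5,q6,q8,q9,q10,q11} and {q1}.
On input R, block {q5,q6,q8,q9,q10,q11} splits into {q6,q8,q10,q11} and {q5,q9}.
On input R, block {q6,q8,q10,q11} splits into {q6,q8,q11} and {q10}.
On input L, block {q0,q2,q4,q7} splits into {q2,q4} and {q0} and {q7}.
Refine {q6,q8,q11} on symbol L: members go to different blocks, giving {q8,q11} and {q6}.
Refine {q2,q4} on symbol L: members go to different blocks, giving {q2} and {q4}.
The partition is now stable with 9 blocks: {q8,q11} | {q2} | {q1} | {q5,q9} | {q10} | {q0} | {q7} | {q6} | {q4}.
q2 and q5 end up in different blocks, so they are distinguishable. For instance, the string 'ε' is accepted from only q5.

No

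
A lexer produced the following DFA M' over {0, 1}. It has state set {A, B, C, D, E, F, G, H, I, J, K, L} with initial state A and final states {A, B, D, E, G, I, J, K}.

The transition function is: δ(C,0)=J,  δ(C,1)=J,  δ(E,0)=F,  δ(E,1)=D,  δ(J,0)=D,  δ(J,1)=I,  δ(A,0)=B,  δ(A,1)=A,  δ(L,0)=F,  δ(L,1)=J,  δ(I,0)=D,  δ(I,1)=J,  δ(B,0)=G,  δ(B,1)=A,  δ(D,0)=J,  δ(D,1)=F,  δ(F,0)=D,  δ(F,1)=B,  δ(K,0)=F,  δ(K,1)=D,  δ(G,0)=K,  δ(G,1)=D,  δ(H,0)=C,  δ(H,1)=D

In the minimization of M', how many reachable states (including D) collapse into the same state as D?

1

First remove the unreachable states {C,E,H,L}; 8 states remain.
Start with accepting vs non-accepting: {A,B,D,G,I,J,K} | {F}.
Refine {A,B,D,G,I,J,K} on symbol 0: members go to different blocks, giving {A,B,D,G,I,J} and {K}.
Split {A,B,D,G,I,J} by δ(·,0) → {A,B,D,I,J} and {G}.
Split {A,B,D,I,J} by δ(·,0) → {A,D,I,J} and {B}.
Refine {A,D,I,J} on symbol 0: members go to different blocks, giving {D,I,J} and {A}.
Split {D,I,J} by δ(·,1) → {I,J} and {D}.
The partition is now stable with 7 blocks: {I,J} | {F} | {K} | {G} | {B} | {A} | {D}.
The equivalence class containing D is {D}, of size 1.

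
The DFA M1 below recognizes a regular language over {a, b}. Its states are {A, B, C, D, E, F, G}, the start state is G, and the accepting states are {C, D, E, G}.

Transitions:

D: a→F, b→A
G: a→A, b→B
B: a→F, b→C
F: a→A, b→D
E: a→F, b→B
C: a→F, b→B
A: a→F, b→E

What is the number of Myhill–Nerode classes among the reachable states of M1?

All states are reachable from the start state.
P0 = {C,D,E,G} | {A,B,F}.
The partition is now stable with 2 blocks: {C,D,E,G} | {A,B,F}.

2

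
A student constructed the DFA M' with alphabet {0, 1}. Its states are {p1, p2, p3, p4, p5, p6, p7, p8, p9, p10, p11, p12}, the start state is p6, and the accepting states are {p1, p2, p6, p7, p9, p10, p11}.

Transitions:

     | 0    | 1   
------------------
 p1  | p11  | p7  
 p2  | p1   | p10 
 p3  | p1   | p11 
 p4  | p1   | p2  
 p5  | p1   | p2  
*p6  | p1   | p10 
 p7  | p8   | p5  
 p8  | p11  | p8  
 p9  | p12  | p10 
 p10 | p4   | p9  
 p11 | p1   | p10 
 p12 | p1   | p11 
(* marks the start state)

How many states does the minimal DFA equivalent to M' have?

Reachable states from the start: {p1,p2,p4,p5,p6,p7,p8,p9,p10,p11,p12}. Unreachable: {p3} — drop them.
Start with accepting vs non-accepting: {p1,p2,p6,p7,p9,p10,p11} | {p4,p5,p8,p12}.
Split {p1,p2,p6,p7,p9,p10,p11} by δ(·,0) → {p1,p2,p6,p11} and {p7,p9,p10}.
On input 1, block {p4,p5,p8,p12} splits into {p4,p5,p12} and {p8}.
Refine {p7,p9,p10} on symbol 0: members go to different blocks, giving {p9,p10} and {p7}.
On input 1, block {p1,p2,p6,p11} splits into {p2,p6,p11} and {p1}.
No further refinement is possible. Final partition (6 blocks): {p2,p6,p11} | {p4,p5,p12} | {p9,p10} | {p8} | {p7} | {p1}.

6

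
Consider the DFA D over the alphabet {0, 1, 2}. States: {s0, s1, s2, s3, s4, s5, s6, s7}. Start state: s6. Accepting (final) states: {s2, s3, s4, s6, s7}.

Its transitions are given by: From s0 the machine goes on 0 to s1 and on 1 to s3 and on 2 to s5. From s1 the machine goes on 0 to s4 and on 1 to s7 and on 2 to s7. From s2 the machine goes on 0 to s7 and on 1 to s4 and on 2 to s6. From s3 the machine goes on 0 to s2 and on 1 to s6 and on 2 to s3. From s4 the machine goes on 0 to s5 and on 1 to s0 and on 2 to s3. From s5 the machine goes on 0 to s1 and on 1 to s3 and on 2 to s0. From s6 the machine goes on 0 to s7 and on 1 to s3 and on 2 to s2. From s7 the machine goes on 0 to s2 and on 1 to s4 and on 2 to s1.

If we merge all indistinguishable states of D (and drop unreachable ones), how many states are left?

7

Start with accepting vs non-accepting: {s2,s3,s4,s6,s7} | {s0,s1,s5}.
On input 0, block {s2,s3,s4,s6,s7} splits into {s2,s3,s6,s7} and {s4}.
Split {s2,s3,s6,s7} by δ(·,1) → {s2,s7} and {s3,s6}.
Refine {s2,s7} on symbol 2: members go to different blocks, giving {s2} and {s7}.
On input 0, block {s0,s1,s5} splits into {s0,s5} and {s1}.
On input 0, block {s3,s6} splits into {s3} and {s6}.
No further refinement is possible. Final partition (7 blocks): {s2} | {s0,s5} | {s4} | {s3} | {s7} | {s1} | {s6}.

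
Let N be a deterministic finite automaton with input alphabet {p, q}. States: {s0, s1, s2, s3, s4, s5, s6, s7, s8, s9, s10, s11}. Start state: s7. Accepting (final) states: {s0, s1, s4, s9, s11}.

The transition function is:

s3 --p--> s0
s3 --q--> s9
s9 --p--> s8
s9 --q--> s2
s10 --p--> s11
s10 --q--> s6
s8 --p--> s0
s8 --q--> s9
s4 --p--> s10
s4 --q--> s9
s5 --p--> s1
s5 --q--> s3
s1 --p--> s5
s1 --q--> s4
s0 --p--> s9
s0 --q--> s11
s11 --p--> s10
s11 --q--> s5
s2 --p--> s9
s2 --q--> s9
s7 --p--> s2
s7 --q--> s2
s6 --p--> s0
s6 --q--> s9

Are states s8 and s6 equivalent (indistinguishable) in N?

P0 = {s0,s1,s4,s9,s11} | {s2,s3,s5,s6,s7,s8,s10}.
Refine {s0,s1,s4,s9,s11} on symbol p: members go to different blocks, giving {s1,s4,s9,s11} and {s0}.
Refine {s1,s4,s9,s11} on symbol q: members go to different blocks, giving {s1,s4} and {s9,s11}.
On input q, block {s1,s4} splits into {s1} and {s4}.
On input p, block {s2,s3,s5,s6,s7,s8,s10} splits into {s3,s6,s8} and {s2,s10} and {s5} and {s7}.
Split {s9,s11} by δ(·,p) → {s9} and {s11}.
Split {s2,s10} by δ(·,p) → {s2} and {s10}.
Stable partition: {s1} | {s3,s6,s8} | {s0} | {s9} | {s4} | {s2} | {s5} | {s7} | {s11} | {s10} — 10 equivalence classes.
s8 and s6 lie in the same block of the stable partition, so they are equivalent — no string distinguishes them.

Yes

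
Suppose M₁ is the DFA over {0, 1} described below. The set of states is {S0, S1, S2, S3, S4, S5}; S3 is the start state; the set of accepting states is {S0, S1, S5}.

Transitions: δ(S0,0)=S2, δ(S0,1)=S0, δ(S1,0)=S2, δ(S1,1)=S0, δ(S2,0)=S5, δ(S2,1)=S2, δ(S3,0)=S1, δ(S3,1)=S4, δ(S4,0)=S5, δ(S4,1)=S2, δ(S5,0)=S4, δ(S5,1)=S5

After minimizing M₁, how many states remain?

2

All states are reachable from the start state.
P0 = {S0,S1,S5} | {S2,S3,S4}.
No further refinement is possible. Final partition (2 blocks): {S0,S1,S5} | {S2,S3,S4}.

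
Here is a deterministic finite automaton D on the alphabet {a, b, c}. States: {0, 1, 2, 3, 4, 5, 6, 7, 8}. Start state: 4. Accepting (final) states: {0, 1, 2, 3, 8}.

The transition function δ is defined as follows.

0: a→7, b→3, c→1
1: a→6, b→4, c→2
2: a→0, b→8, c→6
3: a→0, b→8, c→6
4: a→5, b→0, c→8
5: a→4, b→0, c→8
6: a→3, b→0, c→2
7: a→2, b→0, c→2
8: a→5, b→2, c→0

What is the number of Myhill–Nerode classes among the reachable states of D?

6

All states are reachable from the start state.
Start with accepting vs non-accepting: {0,1,2,3,8} | {4,5,6,7}.
Split {0,1,2,3,8} by δ(·,a) → {0,1,8} and {2,3}.
Refine {0,1,8} on symbol b: members go to different blocks, giving {0,8} and {1}.
On input c, block {0,8} splits into {0} and {8}.
On input a, block {4,5,6,7} splits into {4,5} and {6,7}.
Stable partition: {0} | {4,5} | {2,3} | {1} | {8} | {6,7} — 6 equivalence classes.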